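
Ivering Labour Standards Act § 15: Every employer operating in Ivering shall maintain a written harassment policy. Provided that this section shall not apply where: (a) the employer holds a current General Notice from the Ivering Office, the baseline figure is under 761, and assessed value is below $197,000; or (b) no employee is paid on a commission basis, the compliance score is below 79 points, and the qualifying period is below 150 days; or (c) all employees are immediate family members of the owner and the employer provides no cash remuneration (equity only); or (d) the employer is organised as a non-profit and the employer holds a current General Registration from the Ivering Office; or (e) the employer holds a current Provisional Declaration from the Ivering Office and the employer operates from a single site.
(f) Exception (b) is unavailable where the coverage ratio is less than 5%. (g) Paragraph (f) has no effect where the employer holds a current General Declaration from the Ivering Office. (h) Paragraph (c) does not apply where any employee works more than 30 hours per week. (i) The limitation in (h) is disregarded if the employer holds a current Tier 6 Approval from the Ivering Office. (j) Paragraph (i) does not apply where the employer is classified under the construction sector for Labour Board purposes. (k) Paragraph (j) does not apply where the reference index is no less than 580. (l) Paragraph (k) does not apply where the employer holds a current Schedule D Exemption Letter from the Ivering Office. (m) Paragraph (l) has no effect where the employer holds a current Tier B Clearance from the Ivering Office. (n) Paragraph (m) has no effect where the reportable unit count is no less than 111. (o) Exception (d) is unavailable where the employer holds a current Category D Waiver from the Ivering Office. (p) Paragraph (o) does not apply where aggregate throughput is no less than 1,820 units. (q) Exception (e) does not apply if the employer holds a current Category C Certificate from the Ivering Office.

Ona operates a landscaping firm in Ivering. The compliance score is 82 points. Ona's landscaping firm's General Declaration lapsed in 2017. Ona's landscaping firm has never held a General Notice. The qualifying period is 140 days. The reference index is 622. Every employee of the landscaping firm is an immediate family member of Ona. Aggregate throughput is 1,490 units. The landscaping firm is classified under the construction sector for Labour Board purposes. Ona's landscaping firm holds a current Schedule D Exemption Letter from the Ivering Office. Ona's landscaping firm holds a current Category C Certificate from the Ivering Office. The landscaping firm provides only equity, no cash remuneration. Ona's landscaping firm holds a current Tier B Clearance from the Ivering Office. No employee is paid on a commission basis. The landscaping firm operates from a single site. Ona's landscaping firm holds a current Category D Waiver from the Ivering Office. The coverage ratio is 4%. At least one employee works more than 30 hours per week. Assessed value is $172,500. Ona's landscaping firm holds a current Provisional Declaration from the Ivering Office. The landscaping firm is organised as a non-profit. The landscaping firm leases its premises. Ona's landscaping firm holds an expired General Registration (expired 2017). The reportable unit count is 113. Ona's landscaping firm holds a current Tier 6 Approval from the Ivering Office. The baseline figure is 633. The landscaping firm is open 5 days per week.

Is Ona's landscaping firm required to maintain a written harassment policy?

Yes — Ona's landscaping firm must maintain a written harassment policy.

Exception (a) requires that the employer holds a current General Notice from the Ivering Office; but the General Notice is not current, so (a) is unavailable.
Exception (b) does not apply: the compliance score is 82 points, not below 79 points.
All of (c)'s requirements are met (every employee is an immediate family member; remuneration is equity-only). However, paragraphs (h)–(n) must be considered: (h) applies — at least one employee exceeds 30 hours/week. (i) is triggered (a current Tier 6 Approval is held), but is itself disapplied by (j): (j) operates against (i): the landscaping firm is classified under the construction sector. (k) operates (the reference index is 622, meeting the 580 threshold), but yields to (l): (l) applies — a current Schedule D Exemption Letter is held. (m) would limit (l) — a current Tier B Clearance is held — but (n) sets (m) aside: (n) is engaged — the reportable unit count is 113, meeting the 111 threshold. Exception (c) does not apply.
Exception (d) fails — the General Registration is not current.
All of (e)'s requirements are met (a current Provisional Declaration is held; the employer operates from a single site). Turning to paragraph (q): (q) operates against (e): a current Category C Certificate is held. (e) is therefore removed.
Every exception is unavailable, so the rule governs.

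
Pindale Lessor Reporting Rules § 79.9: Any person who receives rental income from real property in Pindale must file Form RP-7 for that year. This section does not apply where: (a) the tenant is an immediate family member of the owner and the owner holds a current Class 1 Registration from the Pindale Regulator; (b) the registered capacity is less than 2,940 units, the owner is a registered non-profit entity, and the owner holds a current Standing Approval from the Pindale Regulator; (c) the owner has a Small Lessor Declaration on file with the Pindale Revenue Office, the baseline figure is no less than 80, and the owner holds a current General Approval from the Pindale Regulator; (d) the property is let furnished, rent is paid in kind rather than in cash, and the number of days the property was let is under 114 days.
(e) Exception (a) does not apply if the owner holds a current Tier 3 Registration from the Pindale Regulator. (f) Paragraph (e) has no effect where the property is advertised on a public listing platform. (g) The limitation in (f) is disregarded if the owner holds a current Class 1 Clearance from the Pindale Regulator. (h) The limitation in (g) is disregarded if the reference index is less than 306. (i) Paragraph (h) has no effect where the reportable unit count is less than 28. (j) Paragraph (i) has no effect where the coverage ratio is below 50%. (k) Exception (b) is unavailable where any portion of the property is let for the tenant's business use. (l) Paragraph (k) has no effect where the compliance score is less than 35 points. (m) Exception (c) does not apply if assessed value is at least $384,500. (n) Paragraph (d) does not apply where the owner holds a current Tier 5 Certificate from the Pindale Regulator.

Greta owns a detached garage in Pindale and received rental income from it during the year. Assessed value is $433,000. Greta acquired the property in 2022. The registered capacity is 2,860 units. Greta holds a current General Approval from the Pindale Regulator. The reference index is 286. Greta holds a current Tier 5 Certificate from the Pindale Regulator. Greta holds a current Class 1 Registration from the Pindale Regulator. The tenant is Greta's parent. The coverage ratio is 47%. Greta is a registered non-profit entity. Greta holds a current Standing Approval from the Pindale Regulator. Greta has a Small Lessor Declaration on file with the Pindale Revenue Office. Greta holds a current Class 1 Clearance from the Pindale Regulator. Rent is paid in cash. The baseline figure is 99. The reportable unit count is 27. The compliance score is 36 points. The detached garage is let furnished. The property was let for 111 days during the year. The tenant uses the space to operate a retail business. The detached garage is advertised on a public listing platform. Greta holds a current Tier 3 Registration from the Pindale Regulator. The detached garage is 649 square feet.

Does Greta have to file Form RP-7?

No — exception (a) applies; Greta is not required to file Form RP-7.

Exception (a): the tenant is an immediate family member; a current Class 1 Registration is held — every condition holds. Considering the limiting provisions: (e) operates (a current Tier 3 Registration is held), but yields to (f): (f) operates against (e): the property is publicly advertised. (g) would limit (f) — a current Class 1 Clearance is held — but (h) sets (g) aside: (h) is engaged — the reference index is 286, less than the 306 limit. (i) would limit (h) — the reportable unit count is 27, less than the 28 limit — but (j) sets (i) aside: (j) operates — the coverage ratio is 47%, below the 50% limit. (a) remains available.
Exception (b): the registered capacity is 2,860 units, less than the 2,940 units limit; Greta is a registered non-profit; a current Standing Approval is held — every condition holds. Turning to paragraphs (k)–(l): (k) operates against (b): the space is let for business use. (l), which would lift (k), is not triggered — the compliance score is 36 points, not less than 35 points. (b) is therefore removed.
Exception (c): a Small Lessor Declaration is on file; the baseline figure is 99, meeting the 80 threshold; a current General Approval is held — every condition holds. However, paragraph (m) must be considered: (m) is triggered — assessed value is $433,000, meeting the $384,500 threshold. (c) is therefore removed.
Exception (d) fails — rent is paid in cash.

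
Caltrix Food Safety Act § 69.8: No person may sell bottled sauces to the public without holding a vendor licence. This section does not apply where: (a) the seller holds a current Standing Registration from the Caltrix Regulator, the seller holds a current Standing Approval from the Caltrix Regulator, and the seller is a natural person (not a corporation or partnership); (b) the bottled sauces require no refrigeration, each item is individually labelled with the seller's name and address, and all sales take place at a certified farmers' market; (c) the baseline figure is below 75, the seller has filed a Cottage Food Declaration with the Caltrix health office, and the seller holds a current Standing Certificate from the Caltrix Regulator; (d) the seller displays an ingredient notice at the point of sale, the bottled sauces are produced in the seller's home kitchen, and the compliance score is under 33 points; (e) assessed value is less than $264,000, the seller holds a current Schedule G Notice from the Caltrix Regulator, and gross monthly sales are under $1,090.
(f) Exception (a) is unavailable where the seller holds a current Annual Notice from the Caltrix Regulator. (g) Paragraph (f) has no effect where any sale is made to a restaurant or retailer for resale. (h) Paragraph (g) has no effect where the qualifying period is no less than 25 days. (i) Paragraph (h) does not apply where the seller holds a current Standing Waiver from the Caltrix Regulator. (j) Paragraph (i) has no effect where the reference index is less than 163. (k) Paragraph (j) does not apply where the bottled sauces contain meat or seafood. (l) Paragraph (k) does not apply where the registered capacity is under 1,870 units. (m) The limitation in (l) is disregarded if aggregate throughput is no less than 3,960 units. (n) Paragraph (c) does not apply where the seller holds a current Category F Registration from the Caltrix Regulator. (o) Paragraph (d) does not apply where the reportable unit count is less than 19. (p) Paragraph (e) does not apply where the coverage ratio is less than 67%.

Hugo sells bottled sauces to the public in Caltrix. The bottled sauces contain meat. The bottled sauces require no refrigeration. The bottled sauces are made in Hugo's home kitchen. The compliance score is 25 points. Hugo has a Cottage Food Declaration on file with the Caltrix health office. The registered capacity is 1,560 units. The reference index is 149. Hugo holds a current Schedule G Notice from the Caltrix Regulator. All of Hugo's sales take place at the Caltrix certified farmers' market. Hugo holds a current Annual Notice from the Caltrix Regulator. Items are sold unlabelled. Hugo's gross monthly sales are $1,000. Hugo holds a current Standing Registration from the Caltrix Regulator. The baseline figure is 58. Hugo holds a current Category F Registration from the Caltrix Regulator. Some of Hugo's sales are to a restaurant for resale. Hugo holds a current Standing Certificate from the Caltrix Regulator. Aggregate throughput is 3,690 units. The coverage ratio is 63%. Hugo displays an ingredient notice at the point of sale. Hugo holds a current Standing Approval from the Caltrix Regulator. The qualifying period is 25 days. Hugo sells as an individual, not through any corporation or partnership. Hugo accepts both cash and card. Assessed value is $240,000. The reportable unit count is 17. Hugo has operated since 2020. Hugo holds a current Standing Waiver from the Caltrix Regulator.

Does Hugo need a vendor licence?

Yes — Hugo must hold a vendor licence.

Exception (a): a current Standing Registration is held; a current Standing Approval is held; the seller is a natural person — every condition holds. But applying paragraphs (f)–(m): (f) operates against (a): a current Annual Notice is held. (g) applies (some sales are to a restaurant for resale), but is itself disapplied by (h): (h) operates against (g): the qualifying period is 25 days, meeting the 25 days threshold. (i) would limit (h) — a current Standing Waiver is held — but (j) sets (i) aside: (j) is engaged — the reference index is 149, less than the 163 limit. (k) would limit (j) — the bottled sauces contain meat — but (l) sets (k) aside: (l) operates against (k): the registered capacity is 1,560 units, under the 1,870 units limit. (m), which would lift (l), is not triggered — aggregate throughput is 3,690 units, short of 3,960 units. Exception (a) does not apply.
Exception (b) fails — items are sold unlabelled.
Exception (c): the baseline figure is 58, below the 75 limit; a Cottage Food Declaration is on file; a current Standing Certificate is held — every condition holds. Turning to paragraph (n): (n) operates against (c): a current Category F Registration is held. Exception (c) does not apply.
Exception (d)'s conditions are all satisfied: an ingredient notice is displayed; the bottled sauces are home-kitchen produced; the compliance score is 25 points, under the 33 points limit. But: (o) operates against (d): the reportable unit count is 17, less than the 19 limit. Exception (d) does not apply.
All of (e)'s requirements are met (assessed value is $240,000, less than the $264,000 limit; a current Schedule G Notice is held; gross monthly sales are $1,000, under the $1,090 limit). But: (p) operates against (e): the coverage ratio is 63%, less than the 67% limit. Exception (e) does not apply.
None of the exceptions is available; § 69.8 applies in full.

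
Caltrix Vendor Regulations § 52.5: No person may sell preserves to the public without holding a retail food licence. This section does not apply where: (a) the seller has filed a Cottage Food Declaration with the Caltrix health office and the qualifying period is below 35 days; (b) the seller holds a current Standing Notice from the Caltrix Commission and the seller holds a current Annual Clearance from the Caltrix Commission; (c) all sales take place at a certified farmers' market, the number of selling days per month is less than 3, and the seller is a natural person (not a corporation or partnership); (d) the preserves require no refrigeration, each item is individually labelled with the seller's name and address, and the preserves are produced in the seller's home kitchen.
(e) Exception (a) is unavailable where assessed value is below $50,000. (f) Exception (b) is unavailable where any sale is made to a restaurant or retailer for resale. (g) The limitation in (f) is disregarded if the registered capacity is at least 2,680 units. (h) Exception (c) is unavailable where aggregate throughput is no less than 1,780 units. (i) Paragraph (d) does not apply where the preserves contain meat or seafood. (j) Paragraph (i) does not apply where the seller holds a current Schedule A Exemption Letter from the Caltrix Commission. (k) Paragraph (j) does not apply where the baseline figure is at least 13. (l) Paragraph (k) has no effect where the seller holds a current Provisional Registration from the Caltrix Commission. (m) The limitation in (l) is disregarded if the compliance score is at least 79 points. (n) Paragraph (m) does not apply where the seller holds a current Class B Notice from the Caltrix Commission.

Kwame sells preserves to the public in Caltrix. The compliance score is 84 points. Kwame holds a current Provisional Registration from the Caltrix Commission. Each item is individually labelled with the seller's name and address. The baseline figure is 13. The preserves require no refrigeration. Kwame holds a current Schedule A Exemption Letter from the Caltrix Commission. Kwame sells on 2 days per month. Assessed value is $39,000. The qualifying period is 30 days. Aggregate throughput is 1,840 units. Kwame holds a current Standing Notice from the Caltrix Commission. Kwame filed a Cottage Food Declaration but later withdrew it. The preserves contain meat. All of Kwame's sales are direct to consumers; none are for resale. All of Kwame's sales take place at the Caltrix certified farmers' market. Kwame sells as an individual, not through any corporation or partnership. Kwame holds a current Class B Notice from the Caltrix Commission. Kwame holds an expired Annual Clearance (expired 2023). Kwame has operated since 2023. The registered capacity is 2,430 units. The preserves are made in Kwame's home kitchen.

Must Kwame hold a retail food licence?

Exception (a) requires that the seller has filed a Cottage Food Declaration with the Caltrix health office; but the Cottage Food Declaration was withdrawn, so (a) is unavailable.
Exception (b) requires that the seller holds a current Annual Clearance from the Caltrix Commission; but the Annual Clearance is not current, so (b) is unavailable.
Exception (c) is satisfied on its face — all sales are at a certified farmers' market; the number of selling days per month is 2, less than the 3 limit; the seller is a natural person. But: (h) operates against (c): aggregate throughput is 1,840 units, meeting the 1,780 units threshold. Exception (c) does not apply.
Exception (d) is satisfied on its face — the preserves are shelf-stable; items are individually labelled; the preserves are home-kitchen produced. Applying paragraphs (i)–(n): (i) is triggered (the preserves contain meat), but is itself disapplied by (j): (j) operates against (i): a current Schedule A Exemption Letter is held. (k) would limit (j) — the baseline figure is 13, meeting the 13 threshold — but (l) sets (k) aside: (l) applies — a current Provisional Registration is held. (m) would limit (l) — the compliance score is 84 points, meeting the 79 points threshold — but (n) sets (m) aside: (n) operates — a current Class B Notice is held. (d) remains available.

No — exception (d) applies; Kwame is not required to hold a retail food licence.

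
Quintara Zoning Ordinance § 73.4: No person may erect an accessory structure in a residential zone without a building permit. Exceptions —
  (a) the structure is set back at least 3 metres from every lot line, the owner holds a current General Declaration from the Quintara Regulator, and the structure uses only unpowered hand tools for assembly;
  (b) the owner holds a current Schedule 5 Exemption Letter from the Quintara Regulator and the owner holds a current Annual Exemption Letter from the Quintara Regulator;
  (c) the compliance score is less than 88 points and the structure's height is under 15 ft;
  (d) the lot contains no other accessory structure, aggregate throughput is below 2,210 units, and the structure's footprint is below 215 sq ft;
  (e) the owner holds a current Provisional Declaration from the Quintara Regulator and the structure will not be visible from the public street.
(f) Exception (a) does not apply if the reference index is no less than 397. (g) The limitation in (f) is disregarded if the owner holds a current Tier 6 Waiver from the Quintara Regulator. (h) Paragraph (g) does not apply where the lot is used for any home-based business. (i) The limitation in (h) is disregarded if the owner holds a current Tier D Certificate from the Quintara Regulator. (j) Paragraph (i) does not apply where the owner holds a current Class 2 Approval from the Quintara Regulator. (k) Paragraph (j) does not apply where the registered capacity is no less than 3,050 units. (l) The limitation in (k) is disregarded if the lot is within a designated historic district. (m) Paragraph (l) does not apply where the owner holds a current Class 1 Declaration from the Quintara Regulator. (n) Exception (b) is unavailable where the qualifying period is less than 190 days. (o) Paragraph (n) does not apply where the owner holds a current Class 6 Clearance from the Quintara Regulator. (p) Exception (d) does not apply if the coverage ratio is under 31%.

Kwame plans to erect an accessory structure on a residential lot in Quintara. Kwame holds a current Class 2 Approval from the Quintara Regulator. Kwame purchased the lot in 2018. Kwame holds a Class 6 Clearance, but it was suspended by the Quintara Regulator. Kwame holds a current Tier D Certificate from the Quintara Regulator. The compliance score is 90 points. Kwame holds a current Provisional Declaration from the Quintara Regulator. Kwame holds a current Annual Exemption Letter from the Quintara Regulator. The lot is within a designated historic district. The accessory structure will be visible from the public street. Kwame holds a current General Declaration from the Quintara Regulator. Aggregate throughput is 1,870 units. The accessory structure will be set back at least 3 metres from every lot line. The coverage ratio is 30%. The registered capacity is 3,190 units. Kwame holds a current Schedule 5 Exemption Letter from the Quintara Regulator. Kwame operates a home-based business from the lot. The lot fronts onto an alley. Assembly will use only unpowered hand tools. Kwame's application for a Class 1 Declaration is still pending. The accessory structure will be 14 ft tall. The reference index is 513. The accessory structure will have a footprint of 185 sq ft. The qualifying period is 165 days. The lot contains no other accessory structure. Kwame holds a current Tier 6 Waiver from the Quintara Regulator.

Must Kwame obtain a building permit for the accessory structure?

Exception (a) is satisfied on its face — the setback is at least 3 m on every side; a current General Declaration is held; assembly uses only hand tools. But applying paragraphs (f)–(m): (f) operates — the reference index is 513, meeting the 397 threshold. (g) would limit (f) — a current Tier 6 Waiver is held — but (h) sets (g) aside: (h) operates against (g): a home-based business operates on the lot. (i) is triggered (a current Tier D Certificate is held), but is itself disapplied by (j): (j) operates against (i): a current Class 2 Approval is held. (k) applies (the registered capacity is 3,190 units, meeting the 3,050 units threshold), but is set aside by (l): (l) operates against (k): the lot is in a historic district. (m) is not engaged (the Class 1 Declaration is not current), so (l) stands. (a) is therefore removed.
Exception (b) is satisfied on its face — a current Schedule 5 Exemption Letter is held; a current Annual Exemption Letter is held. Turning to paragraphs (n)–(o): (n) operates against (b): the qualifying period is 165 days, less than the 190 days limit. (o) is not engaged (no current Class 6 Clearance is held), so (n) stands. (b) is therefore removed.
Exception (c) requires that the compliance score is less than 88 points; but the compliance score is 90 points, not less than 88 points, so (c) is unavailable.
Exception (d): the lot has no other accessory structure; aggregate throughput is 1,870 units, below the 2,210 units limit; the structure's footprint is 185 sq ft, below the 215 sq ft limit — every condition holds. But applying paragraph (p): (p) operates against (d): the coverage ratio is 30%, under the 31% limit. So (d) is unavailable.
Exception (e) fails — the structure will be visible from the street.
No exception displaces § 73.4.

Yes — Kwame must obtain a building permit.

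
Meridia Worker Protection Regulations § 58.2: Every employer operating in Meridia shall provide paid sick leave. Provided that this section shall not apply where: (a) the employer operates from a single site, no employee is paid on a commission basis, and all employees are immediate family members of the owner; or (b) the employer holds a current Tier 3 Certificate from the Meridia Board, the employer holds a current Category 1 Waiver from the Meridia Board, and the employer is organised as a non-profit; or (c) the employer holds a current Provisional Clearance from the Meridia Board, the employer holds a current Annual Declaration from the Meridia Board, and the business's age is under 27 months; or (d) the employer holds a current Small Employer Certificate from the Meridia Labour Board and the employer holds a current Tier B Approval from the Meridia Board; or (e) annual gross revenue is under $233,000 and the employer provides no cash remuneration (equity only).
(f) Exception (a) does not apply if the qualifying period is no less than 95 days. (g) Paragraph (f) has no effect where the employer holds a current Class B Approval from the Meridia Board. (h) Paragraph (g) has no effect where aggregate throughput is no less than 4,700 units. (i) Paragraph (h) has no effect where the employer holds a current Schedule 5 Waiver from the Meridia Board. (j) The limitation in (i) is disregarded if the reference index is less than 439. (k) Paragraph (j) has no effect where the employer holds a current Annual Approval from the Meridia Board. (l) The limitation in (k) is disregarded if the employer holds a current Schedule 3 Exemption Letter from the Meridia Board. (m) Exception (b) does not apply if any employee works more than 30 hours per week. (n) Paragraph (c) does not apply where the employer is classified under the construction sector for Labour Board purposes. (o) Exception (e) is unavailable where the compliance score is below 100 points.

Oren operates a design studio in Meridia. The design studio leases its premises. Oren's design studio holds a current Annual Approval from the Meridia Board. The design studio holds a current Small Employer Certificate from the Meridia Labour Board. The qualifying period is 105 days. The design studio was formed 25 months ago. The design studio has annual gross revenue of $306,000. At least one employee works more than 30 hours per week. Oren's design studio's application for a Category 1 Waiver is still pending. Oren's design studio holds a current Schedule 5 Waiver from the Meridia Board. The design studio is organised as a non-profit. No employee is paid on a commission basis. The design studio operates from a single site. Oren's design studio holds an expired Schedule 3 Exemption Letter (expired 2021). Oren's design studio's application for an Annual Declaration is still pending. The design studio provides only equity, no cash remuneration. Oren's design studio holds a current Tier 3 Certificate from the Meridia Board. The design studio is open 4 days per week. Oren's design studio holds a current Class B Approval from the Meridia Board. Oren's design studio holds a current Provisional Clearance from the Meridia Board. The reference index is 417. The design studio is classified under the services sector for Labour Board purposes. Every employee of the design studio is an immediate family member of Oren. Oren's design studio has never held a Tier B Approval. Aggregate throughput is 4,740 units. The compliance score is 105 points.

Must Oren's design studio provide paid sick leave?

No — exception (a) applies; Oren's design studio is not required to provide paid sick leave.

All of (a)'s requirements are met (the employer operates from a single site; no employee is paid on commission; every employee is an immediate family member). Under paragraphs (f)–(l): (f) is triggered (the qualifying period is 105 days, meeting the 95 days threshold), but is overridden by (g): (g) applies — a current Class B Approval is held. (h) is engaged (aggregate throughput is 4,740 units, meeting the 4,700 units threshold), but is overridden by (i): (i) operates against (h): a current Schedule 5 Waiver is held. (j) is triggered (the reference index is 417, less than the 439 limit), but yields to (k): (k) operates against (j): a current Annual Approval is held. (l), which would lift (k), is inapplicable — there is no Schedule 3 Exemption Letter in force. (a) remains available.
Exception (b) requires that the employer holds a current Category 1 Waiver from the Meridia Board; but the Category 1 Waiver is not current, so (b) is unavailable.
Exception (c) requires that the employer holds a current Annual Declaration from the Meridia Board; but the Annual Declaration is not current, so (c) is unavailable.
Exception (d) requires that the employer holds a current Tier B Approval from the Meridia Board; but there is no Tier B Approval in force, so (d) is unavailable.
Exception (e) fails — annual gross revenue is $306,000, not under $233,000.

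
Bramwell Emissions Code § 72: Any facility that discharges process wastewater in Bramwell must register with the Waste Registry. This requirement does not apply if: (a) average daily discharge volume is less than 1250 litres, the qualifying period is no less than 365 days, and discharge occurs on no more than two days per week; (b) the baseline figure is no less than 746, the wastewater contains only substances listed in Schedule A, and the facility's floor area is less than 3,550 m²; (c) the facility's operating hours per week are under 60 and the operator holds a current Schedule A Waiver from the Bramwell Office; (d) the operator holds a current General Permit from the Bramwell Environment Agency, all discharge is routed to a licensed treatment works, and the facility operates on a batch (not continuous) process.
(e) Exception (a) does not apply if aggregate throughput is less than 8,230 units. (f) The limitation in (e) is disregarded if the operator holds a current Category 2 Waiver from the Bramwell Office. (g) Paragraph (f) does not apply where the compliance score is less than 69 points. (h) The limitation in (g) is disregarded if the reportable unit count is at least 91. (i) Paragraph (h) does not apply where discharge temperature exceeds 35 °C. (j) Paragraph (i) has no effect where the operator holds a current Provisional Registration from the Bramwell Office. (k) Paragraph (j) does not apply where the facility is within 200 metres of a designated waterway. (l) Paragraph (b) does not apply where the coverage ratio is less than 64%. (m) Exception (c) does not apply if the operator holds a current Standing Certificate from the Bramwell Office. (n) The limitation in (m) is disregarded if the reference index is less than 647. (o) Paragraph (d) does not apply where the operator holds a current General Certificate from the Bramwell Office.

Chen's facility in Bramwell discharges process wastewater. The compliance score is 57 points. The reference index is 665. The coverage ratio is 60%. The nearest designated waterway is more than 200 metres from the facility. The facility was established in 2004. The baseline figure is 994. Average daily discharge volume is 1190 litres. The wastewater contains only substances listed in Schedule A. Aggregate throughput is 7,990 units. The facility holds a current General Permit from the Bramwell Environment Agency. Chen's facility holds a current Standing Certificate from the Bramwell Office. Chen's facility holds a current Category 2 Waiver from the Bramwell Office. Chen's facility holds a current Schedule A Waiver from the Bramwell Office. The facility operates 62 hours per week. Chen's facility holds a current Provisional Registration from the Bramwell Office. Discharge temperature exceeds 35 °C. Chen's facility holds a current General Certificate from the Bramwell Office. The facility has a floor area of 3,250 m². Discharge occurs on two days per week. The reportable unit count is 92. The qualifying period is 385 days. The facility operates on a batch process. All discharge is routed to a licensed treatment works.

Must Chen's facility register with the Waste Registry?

Exception (a): average daily discharge volume is 1190 litres, less than the 1250 litres limit; the qualifying period is 385 days, meeting the 365 days threshold; discharge occurs on no more than two days per week — every condition holds. As to paragraphs (e)–(k): (e) applies (aggregate throughput is 7,990 units, less than the 8,230 units limit), but yields to (f): (f) is triggered — a current Category 2 Waiver is held. (g) is engaged (the compliance score is 57 points, less than the 69 points limit), but yields to (h): (h) is triggered — the reportable unit count is 92, meeting the 91 threshold. (i) would limit (h) — discharge temperature exceeds 35 °C — but (j) sets (i) aside: (j) operates against (i): a current Provisional Registration is held. (k), which would lift (j), does not operate here — the facility is more than 200 m from any designated waterway. Exception (a) stands.
Exception (b) is satisfied on its face — the baseline figure is 994, meeting the 746 threshold; the wastewater is Schedule-A-only; the facility's floor area is 3,250 m², less than the 3,550 m² limit. But: (l) operates against (b): the coverage ratio is 60%, less than the 64% limit. So (b) is unavailable.
Exception (c) does not apply: the facility's operating hours per week are 62, not under 60.
Exception (d): a current General Permit is held; discharge is routed to a licensed treatment works; the facility operates on a batch process — every condition holds. But: (o) is triggered — a current General Certificate is held. Exception (d) does not apply.

No — exception (a) applies; Chen's facility is not required to register with the Waste Registry.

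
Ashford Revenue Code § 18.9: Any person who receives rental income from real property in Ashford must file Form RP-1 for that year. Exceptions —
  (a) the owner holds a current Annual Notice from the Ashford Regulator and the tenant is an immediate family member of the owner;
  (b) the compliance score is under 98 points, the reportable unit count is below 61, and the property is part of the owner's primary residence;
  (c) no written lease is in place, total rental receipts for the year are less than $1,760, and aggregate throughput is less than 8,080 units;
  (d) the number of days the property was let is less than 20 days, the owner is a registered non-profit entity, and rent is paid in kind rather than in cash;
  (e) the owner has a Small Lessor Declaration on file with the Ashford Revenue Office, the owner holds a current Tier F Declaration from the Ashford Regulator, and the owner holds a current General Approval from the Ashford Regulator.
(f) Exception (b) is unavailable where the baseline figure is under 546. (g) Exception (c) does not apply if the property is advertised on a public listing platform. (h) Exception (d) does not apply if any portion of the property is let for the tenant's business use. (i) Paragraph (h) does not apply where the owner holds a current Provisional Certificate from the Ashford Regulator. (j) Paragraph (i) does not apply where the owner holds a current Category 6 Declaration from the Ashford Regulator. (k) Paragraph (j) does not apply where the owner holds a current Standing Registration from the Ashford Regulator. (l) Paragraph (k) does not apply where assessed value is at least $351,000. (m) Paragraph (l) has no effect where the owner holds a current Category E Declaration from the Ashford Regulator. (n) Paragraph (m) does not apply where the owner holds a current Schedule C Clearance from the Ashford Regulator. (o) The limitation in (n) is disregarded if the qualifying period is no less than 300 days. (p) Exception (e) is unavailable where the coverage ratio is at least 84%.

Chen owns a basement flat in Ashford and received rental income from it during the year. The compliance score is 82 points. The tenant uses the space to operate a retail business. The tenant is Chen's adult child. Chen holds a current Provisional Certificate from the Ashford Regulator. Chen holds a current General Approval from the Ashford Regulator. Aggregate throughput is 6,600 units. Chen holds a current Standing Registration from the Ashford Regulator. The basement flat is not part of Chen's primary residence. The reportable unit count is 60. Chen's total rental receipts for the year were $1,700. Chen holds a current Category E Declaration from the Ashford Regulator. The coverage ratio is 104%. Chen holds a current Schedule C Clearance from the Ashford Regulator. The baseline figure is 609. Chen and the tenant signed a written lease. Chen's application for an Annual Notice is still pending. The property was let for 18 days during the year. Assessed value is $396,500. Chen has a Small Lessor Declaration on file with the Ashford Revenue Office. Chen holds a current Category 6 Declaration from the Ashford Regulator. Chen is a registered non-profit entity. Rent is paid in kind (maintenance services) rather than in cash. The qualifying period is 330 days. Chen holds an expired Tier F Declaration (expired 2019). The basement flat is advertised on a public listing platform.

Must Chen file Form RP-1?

Exception (a) fails — there is no Annual Notice in force.
Exception (b) requires that the property is part of the owner's primary residence; but the basement flat is not part of the primary residence, so (b) is unavailable.
Exception (c) does not apply: a written lease is in place.
Exception (d): the number of days the property was let is 18 days, less than the 20 days limit; Chen is a registered non-profit; rent is paid in kind — every condition holds. Under paragraphs (h)–(o): (h) is engaged (the space is let for business use), but is set aside by (i): (i) is triggered — a current Provisional Certificate is held. (j) would limit (i) — a current Category 6 Declaration is held — but (k) sets (j) aside: (k) is triggered — a current Standing Registration is held. (l) operates (assessed value is $396,500, meeting the $351,000 threshold), but is set aside by (m): (m) operates against (l): a current Category E Declaration is held. (n) would limit (m) — a current Schedule C Clearance is held — but (o) sets (n) aside: (o) applies — the qualifying period is 330 days, meeting the 300 days threshold. (d) remains available.
Exception (e) requires that the owner holds a current Tier F Declaration from the Ashford Regulator; but no current Tier F Declaration is held, so (e) is unavailable.

No — exception (d) applies; Chen is not required to file Form RP-1.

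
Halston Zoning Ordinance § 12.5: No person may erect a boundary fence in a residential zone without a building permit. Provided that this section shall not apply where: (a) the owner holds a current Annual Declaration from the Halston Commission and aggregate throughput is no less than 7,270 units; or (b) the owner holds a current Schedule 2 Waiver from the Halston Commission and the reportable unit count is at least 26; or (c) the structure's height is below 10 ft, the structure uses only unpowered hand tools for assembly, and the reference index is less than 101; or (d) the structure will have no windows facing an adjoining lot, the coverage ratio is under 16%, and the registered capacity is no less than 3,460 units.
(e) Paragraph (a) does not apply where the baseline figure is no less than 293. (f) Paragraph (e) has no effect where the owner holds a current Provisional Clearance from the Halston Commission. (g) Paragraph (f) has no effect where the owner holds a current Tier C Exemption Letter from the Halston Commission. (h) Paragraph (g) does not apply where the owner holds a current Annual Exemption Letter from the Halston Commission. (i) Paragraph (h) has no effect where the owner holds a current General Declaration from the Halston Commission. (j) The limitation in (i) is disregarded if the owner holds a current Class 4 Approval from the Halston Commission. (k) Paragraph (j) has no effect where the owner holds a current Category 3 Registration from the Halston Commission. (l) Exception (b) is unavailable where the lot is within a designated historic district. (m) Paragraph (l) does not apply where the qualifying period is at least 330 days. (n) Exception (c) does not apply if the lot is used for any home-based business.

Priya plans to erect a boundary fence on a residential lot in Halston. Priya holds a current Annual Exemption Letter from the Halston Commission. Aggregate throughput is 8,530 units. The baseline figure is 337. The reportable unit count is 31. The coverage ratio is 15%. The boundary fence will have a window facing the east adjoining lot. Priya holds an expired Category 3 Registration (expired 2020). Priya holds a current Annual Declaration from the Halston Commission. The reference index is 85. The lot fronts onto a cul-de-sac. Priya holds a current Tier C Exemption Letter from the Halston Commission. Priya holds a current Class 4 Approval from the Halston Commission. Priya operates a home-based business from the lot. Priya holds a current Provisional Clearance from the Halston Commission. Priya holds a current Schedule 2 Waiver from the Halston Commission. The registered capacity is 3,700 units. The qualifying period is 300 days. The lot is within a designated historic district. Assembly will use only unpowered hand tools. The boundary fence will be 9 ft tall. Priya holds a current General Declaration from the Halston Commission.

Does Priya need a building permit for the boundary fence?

Exception (a): a current Annual Declaration is held; aggregate throughput is 8,530 units, meeting the 7,270 units threshold — every condition holds. Considering the limiting provisions: (e) operates (the baseline figure is 337, meeting the 293 threshold), but is displaced by (f): (f) operates against (e): a current Provisional Clearance is held. (g) would limit (f) — a current Tier C Exemption Letter is held — but (h) sets (g) aside: (h) operates against (g): a current Annual Exemption Letter is held. (i) would limit (h) — a current General Declaration is held — but (j) sets (i) aside: (j) operates against (i): a current Class 4 Approval is held. (k), which would lift (j), is inapplicable — no current Category 3 Registration is held. So (a) applies.
Exception (b) is satisfied on its face — a current Schedule 2 Waiver is held; the reportable unit count is 31, meeting the 26 threshold. Turning to paragraphs (l)–(m): (l) is triggered — the lot is in a historic district. (m) does not operate here (the qualifying period is 300 days, short of 330 days), so (l) stands. Exception (b) does not apply.
Exception (c) is satisfied on its face — the structure's height is 9 ft, below the 10 ft limit; assembly uses only hand tools; the reference index is 85, less than the 101 limit. Turning to paragraph (n): (n) operates against (c): a home-based business operates on the lot. (c) is therefore removed.
Exception (d) requires that the structure will have no windows facing an adjoining lot; but a window faces an adjoining lot, so (d) is unavailable.

No — exception (a) applies; Priya does not need a building permit.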